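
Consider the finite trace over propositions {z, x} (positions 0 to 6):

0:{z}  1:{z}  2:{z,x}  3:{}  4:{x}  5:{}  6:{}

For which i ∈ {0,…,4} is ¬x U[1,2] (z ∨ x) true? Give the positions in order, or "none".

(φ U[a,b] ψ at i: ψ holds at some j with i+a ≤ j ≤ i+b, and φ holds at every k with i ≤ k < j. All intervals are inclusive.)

Evaluate at each i in [0,4]:
  i=0: ✓ (rhs at j=1; lhs holds on [0,0])
  i=1: ✓ (rhs at j=2; lhs holds on [1,1])
  i=2: ✗ (lhs fails at k=2 before rhs at j=4)
  i=3: ✓ (rhs at j=4; lhs holds on [3,3])
  i=4: ✗ (no rhs in [5,6])

0, 1, 3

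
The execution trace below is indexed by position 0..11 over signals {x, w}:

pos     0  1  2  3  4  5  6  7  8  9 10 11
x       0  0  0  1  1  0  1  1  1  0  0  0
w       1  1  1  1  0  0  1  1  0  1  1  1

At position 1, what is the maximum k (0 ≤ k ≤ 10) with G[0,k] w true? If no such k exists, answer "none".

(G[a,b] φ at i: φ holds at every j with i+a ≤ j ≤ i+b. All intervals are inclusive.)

2

w must hold from j=1 onward; find where it first fails.
  j=1: holds
  j=2: holds
  j=3: holds
  j=4: fails
Holds on [1,3], so largest k = 2.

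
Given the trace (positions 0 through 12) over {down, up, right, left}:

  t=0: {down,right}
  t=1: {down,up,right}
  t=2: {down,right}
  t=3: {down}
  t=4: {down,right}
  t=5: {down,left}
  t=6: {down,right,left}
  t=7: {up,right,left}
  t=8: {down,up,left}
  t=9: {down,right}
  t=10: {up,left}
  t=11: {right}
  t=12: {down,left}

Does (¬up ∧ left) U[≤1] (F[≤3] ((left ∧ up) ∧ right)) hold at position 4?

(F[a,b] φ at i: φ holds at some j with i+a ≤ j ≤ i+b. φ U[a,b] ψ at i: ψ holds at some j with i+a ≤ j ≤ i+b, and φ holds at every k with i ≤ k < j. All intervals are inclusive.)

True

Need some j in [4,5] with F[≤3] ((left ∧ up) ∧ right), and (¬up ∧ left) at every k in [4,j-1].
  j=4: F[≤3] ((left ∧ up) ∧ right) holds; no prefix to check → satisfied.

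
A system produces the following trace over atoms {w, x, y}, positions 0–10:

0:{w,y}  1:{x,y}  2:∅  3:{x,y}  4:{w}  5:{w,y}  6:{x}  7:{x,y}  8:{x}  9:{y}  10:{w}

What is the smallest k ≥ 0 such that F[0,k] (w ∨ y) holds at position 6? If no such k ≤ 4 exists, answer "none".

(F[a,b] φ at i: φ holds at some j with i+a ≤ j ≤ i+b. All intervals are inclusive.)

1

Scan j = 6,7,… for (w ∨ y):
  j=6: fails
  j=7: holds
First hit at j=7, so smallest k = 7-6 = 1.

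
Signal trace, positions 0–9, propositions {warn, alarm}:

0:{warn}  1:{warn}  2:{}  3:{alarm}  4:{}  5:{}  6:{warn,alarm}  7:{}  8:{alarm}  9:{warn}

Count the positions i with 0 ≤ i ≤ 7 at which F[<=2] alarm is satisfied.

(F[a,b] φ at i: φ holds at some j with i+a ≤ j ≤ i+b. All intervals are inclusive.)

7

Evaluate at each i in [0,7]:
  i=0: ✗ (none in [0,2])
  i=1: ✓ (witness j=3)
  i=2: ✓ (witness j=3)
  i=3: ✓ (witness j=3)
  i=4: ✓ (witness j=6)
  i=5: ✓ (witness j=6)
  i=6: ✓ (witness j=6)
  i=7: ✓ (witness j=8)
Positions where it holds: {1, 2, 3, 4, 5, 6, 7} → 7.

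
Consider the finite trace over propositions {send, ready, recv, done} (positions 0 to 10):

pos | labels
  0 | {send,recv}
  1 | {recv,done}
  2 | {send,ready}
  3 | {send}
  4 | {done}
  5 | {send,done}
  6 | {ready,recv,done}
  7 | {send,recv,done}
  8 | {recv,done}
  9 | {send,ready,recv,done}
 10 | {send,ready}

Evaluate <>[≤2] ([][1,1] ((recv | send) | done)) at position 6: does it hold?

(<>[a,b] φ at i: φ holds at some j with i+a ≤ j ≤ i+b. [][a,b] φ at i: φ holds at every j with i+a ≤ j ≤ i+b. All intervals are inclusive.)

Check [][1,1] ((recv | send) | done) at each j in [6,8]:
  j=6: holds on [7,7]
  j=7: holds on [8,8]
  j=8: holds on [9,9]
Found at j=6 → formula holds.

Holds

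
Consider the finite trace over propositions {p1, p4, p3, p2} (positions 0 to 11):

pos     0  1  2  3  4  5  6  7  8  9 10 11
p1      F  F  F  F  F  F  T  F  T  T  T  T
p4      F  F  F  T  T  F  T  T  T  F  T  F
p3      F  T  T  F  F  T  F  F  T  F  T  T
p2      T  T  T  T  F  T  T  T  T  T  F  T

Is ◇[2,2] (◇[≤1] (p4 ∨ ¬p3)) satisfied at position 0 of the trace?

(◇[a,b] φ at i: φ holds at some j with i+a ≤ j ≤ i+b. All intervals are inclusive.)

Yes

Check ◇[≤1] (p4 ∨ ¬p3) at each j in [2,2]:
  j=2: holds (witness at 3)
Found at j=2 → formula holds.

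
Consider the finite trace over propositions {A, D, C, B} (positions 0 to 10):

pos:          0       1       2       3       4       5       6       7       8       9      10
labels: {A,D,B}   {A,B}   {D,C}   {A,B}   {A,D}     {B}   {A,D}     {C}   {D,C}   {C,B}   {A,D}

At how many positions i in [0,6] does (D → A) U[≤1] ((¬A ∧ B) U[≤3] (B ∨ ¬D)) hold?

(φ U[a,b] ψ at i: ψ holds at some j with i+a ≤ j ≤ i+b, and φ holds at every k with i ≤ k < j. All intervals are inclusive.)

6

Evaluate at each i in [0,6]:
  i=0: ✓ (rhs at j=0)
  i=1: ✓ (rhs at j=1)
  i=2: ✗ (lhs fails at k=2 before rhs at j=3)
  i=3: ✓ (rhs at j=3)
  i=4: ✓ (rhs at j=5; lhs holds on [4,4])
  i=5: ✓ (rhs at j=5)
  i=6: ✓ (rhs at j=7; lhs holds on [6,6])
Positions where it holds: {0, 1, 3, 4, 5, 6} → 6.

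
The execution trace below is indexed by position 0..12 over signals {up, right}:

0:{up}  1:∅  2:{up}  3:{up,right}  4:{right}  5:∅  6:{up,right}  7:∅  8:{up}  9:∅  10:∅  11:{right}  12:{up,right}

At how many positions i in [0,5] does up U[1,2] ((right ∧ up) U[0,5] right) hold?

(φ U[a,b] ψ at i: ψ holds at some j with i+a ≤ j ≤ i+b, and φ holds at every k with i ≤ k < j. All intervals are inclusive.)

2

Evaluate at each i in [0,5]:
  i=0: ✗ (no rhs in [1,2])
  i=1: ✗ (lhs fails at k=1 before rhs at j=3)
  i=2: ✓ (rhs at j=3; lhs holds on [2,2])
  i=3: ✓ (rhs at j=4; lhs holds on [3,3])
  i=4: ✗ (lhs fails at k=4 before rhs at j=6)
  i=5: ✗ (lhs fails at k=5 before rhs at j=6)
Positions where it holds: {2, 3} → 2.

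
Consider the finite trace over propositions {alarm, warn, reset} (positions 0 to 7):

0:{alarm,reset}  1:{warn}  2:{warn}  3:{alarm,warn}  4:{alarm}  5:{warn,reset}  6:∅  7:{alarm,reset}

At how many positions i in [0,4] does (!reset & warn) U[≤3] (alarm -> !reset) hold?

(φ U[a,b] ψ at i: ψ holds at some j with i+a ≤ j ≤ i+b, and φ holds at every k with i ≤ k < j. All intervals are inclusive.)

Evaluate at each i in [0,4]:
  i=0: ✗ (lhs fails at k=0 before rhs at j=1)
  i=1: ✓ (rhs at j=1)
  i=2: ✓ (rhs at j=2)
  i=3: ✓ (rhs at j=3)
  i=4: ✓ (rhs at j=4)
Positions where it holds: {1, 2, 3, 4} → 4.

4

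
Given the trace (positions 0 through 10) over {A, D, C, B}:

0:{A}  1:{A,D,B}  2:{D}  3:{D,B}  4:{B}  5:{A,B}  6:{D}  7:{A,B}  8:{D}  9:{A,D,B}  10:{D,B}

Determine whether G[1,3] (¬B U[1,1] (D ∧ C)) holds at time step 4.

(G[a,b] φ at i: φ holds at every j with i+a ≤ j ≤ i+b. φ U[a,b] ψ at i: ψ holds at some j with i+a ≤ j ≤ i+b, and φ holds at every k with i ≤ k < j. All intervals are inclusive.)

Does not hold

Check (¬B U[1,1] (D ∧ C)) at every j in [5,7]:
  j=5: fails
  j=6: fails
  j=7: fails
Fails at j=5 → formula fails.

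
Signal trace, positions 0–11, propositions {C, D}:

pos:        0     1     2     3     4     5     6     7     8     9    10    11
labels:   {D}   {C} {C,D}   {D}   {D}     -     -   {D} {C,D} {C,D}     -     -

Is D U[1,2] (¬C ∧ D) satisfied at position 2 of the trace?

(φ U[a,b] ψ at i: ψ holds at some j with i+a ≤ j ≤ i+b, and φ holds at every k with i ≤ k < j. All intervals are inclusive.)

True

Need some j in [3,4] with (¬C ∧ D), and D at every k in [2,j-1].
  j=3: (¬C ∧ D) holds; D holds at every k in [2,2] → satisfied.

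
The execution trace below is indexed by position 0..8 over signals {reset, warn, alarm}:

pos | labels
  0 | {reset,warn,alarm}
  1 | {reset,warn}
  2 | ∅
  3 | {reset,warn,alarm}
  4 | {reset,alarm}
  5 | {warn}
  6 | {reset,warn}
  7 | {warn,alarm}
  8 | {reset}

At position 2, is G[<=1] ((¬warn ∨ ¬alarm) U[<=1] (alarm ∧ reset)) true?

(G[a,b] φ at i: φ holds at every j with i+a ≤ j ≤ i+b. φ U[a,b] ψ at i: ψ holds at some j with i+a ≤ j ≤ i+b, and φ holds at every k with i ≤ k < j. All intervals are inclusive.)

Check ((¬warn ∨ ¬alarm) U[<=1] (alarm ∧ reset)) at every j in [2,3]:
  j=2: holds
  j=3: holds
All positions satisfy it → formula holds.

Holds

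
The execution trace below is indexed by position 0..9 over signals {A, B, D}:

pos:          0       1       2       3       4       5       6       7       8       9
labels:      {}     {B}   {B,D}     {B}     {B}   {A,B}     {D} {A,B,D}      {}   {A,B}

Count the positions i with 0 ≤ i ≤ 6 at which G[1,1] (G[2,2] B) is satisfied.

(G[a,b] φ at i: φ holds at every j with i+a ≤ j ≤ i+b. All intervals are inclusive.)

Evaluate at each i in [0,6]:
  i=0: ✓ (all of [1,1])
  i=1: ✓ (all of [2,2])
  i=2: ✓ (all of [3,3])
  i=3: ✗ (fails at j=4)
  i=4: ✓ (all of [5,5])
  i=5: ✗ (fails at j=6)
  i=6: ✓ (all of [7,7])
Positions where it holds: {0, 1, 2, 4, 6} → 5.

5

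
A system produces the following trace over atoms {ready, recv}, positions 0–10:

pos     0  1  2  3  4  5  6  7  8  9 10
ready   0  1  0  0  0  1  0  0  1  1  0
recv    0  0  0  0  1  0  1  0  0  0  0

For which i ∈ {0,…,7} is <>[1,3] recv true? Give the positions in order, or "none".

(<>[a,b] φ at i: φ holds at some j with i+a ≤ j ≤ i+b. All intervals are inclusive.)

1, 2, 3, 4, 5

Evaluate at each i in [0,7]:
  i=0: ✗ (none in [1,3])
  i=1: ✓ (witness j=4)
  i=2: ✓ (witness j=4)
  i=3: ✓ (witness j=4)
  i=4: ✓ (witness j=6)
  i=5: ✓ (witness j=6)
  i=6: ✗ (none in [7,9])
  i=7: ✗ (none in [8,10])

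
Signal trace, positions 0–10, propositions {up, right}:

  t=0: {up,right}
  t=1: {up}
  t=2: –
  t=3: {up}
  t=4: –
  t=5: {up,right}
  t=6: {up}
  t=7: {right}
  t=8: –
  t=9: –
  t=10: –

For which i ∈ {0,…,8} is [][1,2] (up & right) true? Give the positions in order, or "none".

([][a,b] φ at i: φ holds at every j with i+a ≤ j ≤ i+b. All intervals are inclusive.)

none

Evaluate at each i in [0,8]:
  i=0: ✗ (fails at j=1)
  i=1: ✗ (fails at j=2)
  i=2: ✗ (fails at j=3)
  i=3: ✗ (fails at j=4)
  i=4: ✗ (fails at j=6)
  i=5: ✗ (fails at j=6)
  i=6: ✗ (fails at j=7)
  i=7: ✗ (fails at j=8)
  i=8: ✗ (fails at j=9)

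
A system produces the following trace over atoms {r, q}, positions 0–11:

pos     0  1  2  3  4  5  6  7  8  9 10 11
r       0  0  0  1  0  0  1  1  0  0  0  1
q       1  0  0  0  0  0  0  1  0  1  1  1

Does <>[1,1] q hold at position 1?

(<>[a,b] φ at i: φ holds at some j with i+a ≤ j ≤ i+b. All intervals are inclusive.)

Check q at each j in [2,2]:
  j=2: false
No position in the window satisfies it → formula fails.

Does not hold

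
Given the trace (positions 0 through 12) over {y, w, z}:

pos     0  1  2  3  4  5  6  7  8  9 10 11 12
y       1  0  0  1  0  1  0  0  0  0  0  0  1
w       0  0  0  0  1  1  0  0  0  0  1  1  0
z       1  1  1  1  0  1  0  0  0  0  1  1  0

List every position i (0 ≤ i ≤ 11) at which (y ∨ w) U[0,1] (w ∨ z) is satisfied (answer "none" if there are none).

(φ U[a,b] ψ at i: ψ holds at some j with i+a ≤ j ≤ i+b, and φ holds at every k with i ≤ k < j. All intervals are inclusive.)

Evaluate at each i in [0,11]:
  i=0: ✓ (rhs at j=0)
  i=1: ✓ (rhs at j=1)
  i=2: ✓ (rhs at j=2)
  i=3: ✓ (rhs at j=3)
  i=4: ✓ (rhs at j=4)
  i=5: ✓ (rhs at j=5)
  i=6: ✗ (no rhs in [6,7])
  i=7: ✗ (no rhs in [7,8])
  i=8: ✗ (no rhs in [8,9])
  i=9: ✗ (lhs fails at k=9 before rhs at j=10)
  i=10: ✓ (rhs at j=10)
  i=11: ✓ (rhs at j=11)

0, 1, 2, 3, 4, 5, 10, 11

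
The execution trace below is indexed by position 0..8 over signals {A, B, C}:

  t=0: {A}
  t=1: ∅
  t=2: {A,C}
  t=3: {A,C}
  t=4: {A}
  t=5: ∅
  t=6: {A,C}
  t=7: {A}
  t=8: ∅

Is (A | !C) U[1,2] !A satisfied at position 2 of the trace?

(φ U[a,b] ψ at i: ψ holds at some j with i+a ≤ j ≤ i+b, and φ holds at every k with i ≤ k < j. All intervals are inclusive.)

Need some j in [3,4] with !A, and (A | !C) at every k in [2,j-1].
  j=3: !A false.
  j=4: !A false.
No j in the window works → until fails.

No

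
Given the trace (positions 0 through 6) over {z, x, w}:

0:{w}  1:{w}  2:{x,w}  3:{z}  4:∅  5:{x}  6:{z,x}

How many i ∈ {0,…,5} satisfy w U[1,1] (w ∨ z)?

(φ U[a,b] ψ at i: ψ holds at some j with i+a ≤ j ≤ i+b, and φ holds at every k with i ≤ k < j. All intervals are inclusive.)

Evaluate at each i in [0,5]:
  i=0: ✓ (rhs at j=1; lhs holds on [0,0])
  i=1: ✓ (rhs at j=2; lhs holds on [1,1])
  i=2: ✓ (rhs at j=3; lhs holds on [2,2])
  i=3: ✗ (no rhs in [4,4])
  i=4: ✗ (no rhs in [5,5])
  i=5: ✗ (lhs fails at k=5 before rhs at j=6)
Positions where it holds: {0, 1, 2} → 3.

3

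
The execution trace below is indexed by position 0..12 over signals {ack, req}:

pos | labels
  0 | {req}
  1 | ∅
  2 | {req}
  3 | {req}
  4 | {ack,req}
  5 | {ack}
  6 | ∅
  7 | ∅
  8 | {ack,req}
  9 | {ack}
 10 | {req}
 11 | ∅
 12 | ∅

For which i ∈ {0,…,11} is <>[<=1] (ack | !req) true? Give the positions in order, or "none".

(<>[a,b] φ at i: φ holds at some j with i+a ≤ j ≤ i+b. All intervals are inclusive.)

0, 1, 3, 4, 5, 6, 7, 8, 9, 10, 11

Evaluate at each i in [0,11]:
  i=0: ✓ (witness j=1)
  i=1: ✓ (witness j=1)
  i=2: ✗ (none in [2,3])
  i=3: ✓ (witness j=4)
  i=4: ✓ (witness j=4)
  i=5: ✓ (witness j=5)
  i=6: ✓ (witness j=6)
  i=7: ✓ (witness j=7)
  i=8: ✓ (witness j=8)
  i=9: ✓ (witness j=9)
  i=10: ✓ (witness j=11)
  i=11: ✓ (witness j=11)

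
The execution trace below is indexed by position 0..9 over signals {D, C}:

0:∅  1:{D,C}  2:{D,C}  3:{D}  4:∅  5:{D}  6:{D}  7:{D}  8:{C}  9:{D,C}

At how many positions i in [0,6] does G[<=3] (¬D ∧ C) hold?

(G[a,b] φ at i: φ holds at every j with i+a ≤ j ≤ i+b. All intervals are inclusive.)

Evaluate at each i in [0,6]:
  i=0: ✗ (fails at j=0)
  i=1: ✗ (fails at j=1)
  i=2: ✗ (fails at j=2)
  i=3: ✗ (fails at j=3)
  i=4: ✗ (fails at j=4)
  i=5: ✗ (fails at j=5)
  i=6: ✗ (fails at j=6)
Positions where it holds: {} → 0.

0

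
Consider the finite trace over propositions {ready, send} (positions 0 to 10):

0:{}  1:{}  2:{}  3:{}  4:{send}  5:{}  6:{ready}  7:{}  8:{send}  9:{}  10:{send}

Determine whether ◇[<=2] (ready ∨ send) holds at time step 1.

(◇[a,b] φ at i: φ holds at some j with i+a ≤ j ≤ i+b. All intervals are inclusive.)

Does not hold

Check (ready ∨ send) at each j in [1,3]:
  j=1: false
  j=2: false
  j=3: false
No position in the window satisfies it → formula fails.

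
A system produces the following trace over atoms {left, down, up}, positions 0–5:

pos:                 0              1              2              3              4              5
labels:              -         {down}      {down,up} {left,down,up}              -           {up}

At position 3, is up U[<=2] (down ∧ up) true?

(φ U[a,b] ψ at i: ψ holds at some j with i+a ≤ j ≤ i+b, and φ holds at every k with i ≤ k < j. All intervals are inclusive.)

Need some j in [3,5] with (down ∧ up), and up at every k in [3,j-1].
  j=3: (down ∧ up) holds; no prefix to check → satisfied.

Holds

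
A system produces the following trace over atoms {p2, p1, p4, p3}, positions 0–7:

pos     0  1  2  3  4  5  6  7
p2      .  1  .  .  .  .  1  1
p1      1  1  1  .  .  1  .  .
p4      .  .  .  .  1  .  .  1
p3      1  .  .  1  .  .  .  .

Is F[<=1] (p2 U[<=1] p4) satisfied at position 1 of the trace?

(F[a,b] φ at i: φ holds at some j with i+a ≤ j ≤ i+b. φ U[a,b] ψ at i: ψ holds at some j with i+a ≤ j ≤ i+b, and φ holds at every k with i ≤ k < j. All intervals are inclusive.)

No

Check (p2 U[<=1] p4) at each j in [1,2]:
  j=1: fails
  j=2: fails
No position in the window satisfies it → formula fails.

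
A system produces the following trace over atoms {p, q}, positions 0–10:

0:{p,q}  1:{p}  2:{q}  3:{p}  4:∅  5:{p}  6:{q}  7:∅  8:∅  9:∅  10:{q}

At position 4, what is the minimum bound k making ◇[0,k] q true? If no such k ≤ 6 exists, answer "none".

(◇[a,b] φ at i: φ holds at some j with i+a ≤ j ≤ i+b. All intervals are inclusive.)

Scan j = 4,5,… for q:
  j=4: fails
  j=5: fails
  j=6: holds
First hit at j=6, so smallest k = 6-4 = 2.

2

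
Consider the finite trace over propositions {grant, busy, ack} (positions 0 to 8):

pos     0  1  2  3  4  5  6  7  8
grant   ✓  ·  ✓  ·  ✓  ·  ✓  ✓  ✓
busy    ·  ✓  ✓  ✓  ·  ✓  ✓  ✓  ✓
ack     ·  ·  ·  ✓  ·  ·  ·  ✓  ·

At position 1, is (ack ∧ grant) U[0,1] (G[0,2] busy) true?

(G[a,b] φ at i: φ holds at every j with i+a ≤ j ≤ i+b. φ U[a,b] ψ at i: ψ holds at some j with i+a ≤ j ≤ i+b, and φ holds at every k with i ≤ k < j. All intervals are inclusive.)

Need some j in [1,2] with G[0,2] busy, and (ack ∧ grant) at every k in [1,j-1].
  j=1: G[0,2] busy holds; no prefix to check → satisfied.

Yes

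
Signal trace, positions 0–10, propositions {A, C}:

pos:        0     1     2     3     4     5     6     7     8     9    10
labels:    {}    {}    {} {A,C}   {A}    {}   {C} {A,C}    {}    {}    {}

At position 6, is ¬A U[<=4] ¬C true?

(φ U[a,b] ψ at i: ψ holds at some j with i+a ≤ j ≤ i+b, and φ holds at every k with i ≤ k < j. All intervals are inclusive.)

Need some j in [6,10] with ¬C, and ¬A at every k in [6,j-1].
  j=6: ¬C false.
  j=7: ¬C false.
  j=8: ¬C holds, but ¬A fails at k=7 → not this j.
  j=9: ¬C holds, but ¬A fails at k=7 → not this j.
  j=10: ¬C holds, but ¬A fails at k=7 → not this j.
No j in the window works → until fails.

False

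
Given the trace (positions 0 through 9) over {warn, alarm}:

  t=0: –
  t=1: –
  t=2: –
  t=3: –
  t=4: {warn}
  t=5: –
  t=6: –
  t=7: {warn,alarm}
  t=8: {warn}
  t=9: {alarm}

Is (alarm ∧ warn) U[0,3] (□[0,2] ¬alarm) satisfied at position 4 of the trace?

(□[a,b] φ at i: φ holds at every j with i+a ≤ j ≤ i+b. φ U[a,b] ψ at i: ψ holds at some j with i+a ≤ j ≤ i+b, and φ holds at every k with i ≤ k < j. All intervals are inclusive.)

Need some j in [4,7] with □[0,2] ¬alarm, and (alarm ∧ warn) at every k in [4,j-1].
  j=4: □[0,2] ¬alarm holds; no prefix to check → satisfied.

Holds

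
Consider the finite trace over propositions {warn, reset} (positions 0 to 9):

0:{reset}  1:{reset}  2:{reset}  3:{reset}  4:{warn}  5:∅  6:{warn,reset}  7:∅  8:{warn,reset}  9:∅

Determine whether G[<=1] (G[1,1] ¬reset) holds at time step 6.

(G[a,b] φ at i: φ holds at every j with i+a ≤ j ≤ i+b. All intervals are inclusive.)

Check G[1,1] ¬reset at every j in [6,7]:
  j=6: holds on [7,7]
  j=7: fails at 8
Fails at j=7 → formula fails.

No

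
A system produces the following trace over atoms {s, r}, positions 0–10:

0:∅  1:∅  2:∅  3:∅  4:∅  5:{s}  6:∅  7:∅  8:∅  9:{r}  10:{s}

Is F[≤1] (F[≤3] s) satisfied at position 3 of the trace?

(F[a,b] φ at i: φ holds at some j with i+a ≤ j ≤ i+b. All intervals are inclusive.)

Yes

Check F[≤3] s at each j in [3,4]:
  j=3: holds (witness at 5)
  j=4: holds (witness at 5)
Found at j=3 → formula holds.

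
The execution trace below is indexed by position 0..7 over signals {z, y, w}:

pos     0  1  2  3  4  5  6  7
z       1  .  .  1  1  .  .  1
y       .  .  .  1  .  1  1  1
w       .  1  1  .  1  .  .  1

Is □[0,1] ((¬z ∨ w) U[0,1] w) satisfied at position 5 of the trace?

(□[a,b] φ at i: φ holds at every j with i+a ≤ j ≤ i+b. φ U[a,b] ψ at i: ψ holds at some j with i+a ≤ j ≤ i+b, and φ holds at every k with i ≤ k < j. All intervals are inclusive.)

Does not hold

Check ((¬z ∨ w) U[0,1] w) at every j in [5,6]:
  j=5: fails
  j=6: holds
Fails at j=5 → formula fails.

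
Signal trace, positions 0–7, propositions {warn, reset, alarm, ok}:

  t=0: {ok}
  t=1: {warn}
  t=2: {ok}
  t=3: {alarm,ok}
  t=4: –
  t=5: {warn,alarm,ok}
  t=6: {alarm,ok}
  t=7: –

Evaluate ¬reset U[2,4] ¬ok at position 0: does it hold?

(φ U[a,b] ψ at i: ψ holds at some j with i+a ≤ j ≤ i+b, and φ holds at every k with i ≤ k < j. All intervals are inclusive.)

Need some j in [2,4] with ¬ok, and ¬reset at every k in [0,j-1].
  j=2: ¬ok false.
  j=3: ¬ok false.
  j=4: ¬ok holds; ¬reset holds at every k in [0,3] → satisfied.

True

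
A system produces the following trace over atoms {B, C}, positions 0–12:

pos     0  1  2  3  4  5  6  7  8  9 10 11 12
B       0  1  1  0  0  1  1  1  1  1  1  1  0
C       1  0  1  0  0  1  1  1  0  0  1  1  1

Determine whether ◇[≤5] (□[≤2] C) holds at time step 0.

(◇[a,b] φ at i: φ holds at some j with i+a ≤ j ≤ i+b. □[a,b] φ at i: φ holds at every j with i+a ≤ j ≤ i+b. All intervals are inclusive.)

Check □[≤2] C at each j in [0,5]:
  j=0: fails at 1
  j=1: fails at 1
  j=2: fails at 3
  j=3: fails at 3
  j=4: fails at 4
  j=5: holds on [5,7]
Found at j=5 → formula holds.

Yes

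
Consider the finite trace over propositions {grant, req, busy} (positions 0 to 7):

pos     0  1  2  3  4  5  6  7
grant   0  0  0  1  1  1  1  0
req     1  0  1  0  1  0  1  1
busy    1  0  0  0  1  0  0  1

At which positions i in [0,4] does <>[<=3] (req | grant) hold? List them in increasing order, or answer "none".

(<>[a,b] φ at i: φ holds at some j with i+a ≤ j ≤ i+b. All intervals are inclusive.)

Evaluate at each i in [0,4]:
  i=0: ✓ (witness j=0)
  i=1: ✓ (witness j=2)
  i=2: ✓ (witness j=2)
  i=3: ✓ (witness j=3)
  i=4: ✓ (witness j=4)

0, 1, 2, 3, 4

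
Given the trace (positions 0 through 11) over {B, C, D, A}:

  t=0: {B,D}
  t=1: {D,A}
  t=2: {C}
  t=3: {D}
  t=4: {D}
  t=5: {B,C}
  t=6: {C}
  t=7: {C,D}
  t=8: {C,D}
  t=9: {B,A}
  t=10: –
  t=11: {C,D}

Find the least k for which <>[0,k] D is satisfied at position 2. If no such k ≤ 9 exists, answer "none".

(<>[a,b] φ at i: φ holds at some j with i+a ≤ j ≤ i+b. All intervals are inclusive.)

1

Scan j = 2,3,… for D:
  j=2: fails
  j=3: holds
First hit at j=3, so smallest k = 3-2 = 1.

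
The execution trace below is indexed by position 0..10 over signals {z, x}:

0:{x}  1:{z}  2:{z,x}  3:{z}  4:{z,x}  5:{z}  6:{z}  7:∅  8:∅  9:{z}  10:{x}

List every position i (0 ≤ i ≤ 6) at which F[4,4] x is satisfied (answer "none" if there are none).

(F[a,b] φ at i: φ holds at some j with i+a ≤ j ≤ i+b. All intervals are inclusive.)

Evaluate at each i in [0,6]:
  i=0: ✓ (witness j=4)
  i=1: ✗ (none in [5,5])
  i=2: ✗ (none in [6,6])
  i=3: ✗ (none in [7,7])
  i=4: ✗ (none in [8,8])
  i=5: ✗ (none in [9,9])
  i=6: ✓ (witness j=10)

0, 6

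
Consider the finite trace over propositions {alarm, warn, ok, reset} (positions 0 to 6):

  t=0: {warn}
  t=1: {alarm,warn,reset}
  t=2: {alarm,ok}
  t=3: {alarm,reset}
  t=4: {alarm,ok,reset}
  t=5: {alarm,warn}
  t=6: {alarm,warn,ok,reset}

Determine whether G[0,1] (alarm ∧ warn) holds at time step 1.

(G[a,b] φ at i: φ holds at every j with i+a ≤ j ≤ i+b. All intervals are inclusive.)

Check (alarm ∧ warn) at every j in [1,2]:
  j=1: true
  j=2: false
Fails at j=2 → formula fails.

Does not hold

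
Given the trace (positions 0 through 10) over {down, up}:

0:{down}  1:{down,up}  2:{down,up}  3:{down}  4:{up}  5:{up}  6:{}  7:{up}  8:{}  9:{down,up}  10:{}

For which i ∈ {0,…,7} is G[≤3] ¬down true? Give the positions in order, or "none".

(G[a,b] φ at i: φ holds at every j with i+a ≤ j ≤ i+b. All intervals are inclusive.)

4, 5

Evaluate at each i in [0,7]:
  i=0: ✗ (fails at j=0)
  i=1: ✗ (fails at j=1)
  i=2: ✗ (fails at j=2)
  i=3: ✗ (fails at j=3)
  i=4: ✓ (all of [4,7])
  i=5: ✓ (all of [5,8])
  i=6: ✗ (fails at j=9)
  i=7: ✗ (fails at j=9)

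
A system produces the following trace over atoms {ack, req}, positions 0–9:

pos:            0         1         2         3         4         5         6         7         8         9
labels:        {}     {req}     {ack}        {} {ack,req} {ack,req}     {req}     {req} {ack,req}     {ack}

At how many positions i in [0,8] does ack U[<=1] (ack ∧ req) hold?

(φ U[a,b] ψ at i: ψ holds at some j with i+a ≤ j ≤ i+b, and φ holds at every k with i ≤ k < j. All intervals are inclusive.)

Evaluate at each i in [0,8]:
  i=0: ✗ (no rhs in [0,1])
  i=1: ✗ (no rhs in [1,2])
  i=2: ✗ (no rhs in [2,3])
  i=3: ✗ (lhs fails at k=3 before rhs at j=4)
  i=4: ✓ (rhs at j=4)
  i=5: ✓ (rhs at j=5)
  i=6: ✗ (no rhs in [6,7])
  i=7: ✗ (lhs fails at k=7 before rhs at j=8)
  i=8: ✓ (rhs at j=8)
Positions where it holds: {4, 5, 8} → 3.

3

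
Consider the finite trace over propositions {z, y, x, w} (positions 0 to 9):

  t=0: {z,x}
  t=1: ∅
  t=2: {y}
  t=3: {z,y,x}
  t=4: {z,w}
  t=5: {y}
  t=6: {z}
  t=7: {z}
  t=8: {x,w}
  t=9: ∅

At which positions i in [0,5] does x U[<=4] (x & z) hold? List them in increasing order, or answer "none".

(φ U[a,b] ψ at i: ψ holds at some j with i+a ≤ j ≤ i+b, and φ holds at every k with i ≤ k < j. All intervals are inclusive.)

0, 3

Evaluate at each i in [0,5]:
  i=0: ✓ (rhs at j=0)
  i=1: ✗ (lhs fails at k=1 before rhs at j=3)
  i=2: ✗ (lhs fails at k=2 before rhs at j=3)
  i=3: ✓ (rhs at j=3)
  i=4: ✗ (no rhs in [4,8])
  i=5: ✗ (no rhs in [5,9])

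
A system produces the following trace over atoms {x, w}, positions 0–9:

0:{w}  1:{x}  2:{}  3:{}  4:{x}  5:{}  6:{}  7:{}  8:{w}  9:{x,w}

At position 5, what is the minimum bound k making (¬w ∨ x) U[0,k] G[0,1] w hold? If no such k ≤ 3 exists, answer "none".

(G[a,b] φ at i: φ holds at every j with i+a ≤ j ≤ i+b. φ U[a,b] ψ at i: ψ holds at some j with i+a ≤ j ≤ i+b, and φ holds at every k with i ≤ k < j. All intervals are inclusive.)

Need earliest j ≥ 5 with G[0,1] w, and (¬w ∨ x) at every k in [5,j-1].
  j=5: rhs fails.
  j=6: rhs fails.
  j=7: rhs fails.
  j=8: rhs holds; lhs holds on [5,7]. k = 3.

3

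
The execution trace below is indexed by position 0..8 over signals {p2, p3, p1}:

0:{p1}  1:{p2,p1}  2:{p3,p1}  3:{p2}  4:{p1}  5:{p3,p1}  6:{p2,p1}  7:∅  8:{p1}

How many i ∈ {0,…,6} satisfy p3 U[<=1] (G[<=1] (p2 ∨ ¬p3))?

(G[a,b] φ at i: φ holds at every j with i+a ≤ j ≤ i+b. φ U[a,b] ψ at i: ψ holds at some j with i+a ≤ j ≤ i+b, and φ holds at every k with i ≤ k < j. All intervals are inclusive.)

5

Evaluate at each i in [0,6]:
  i=0: ✓ (rhs at j=0)
  i=1: ✗ (no rhs in [1,2])
  i=2: ✓ (rhs at j=3; lhs holds on [2,2])
  i=3: ✓ (rhs at j=3)
  i=4: ✗ (no rhs in [4,5])
  i=5: ✓ (rhs at j=6; lhs holds on [5,5])
  i=6: ✓ (rhs at j=6)
Positions where it holds: {0, 2, 3, 5, 6} → 5.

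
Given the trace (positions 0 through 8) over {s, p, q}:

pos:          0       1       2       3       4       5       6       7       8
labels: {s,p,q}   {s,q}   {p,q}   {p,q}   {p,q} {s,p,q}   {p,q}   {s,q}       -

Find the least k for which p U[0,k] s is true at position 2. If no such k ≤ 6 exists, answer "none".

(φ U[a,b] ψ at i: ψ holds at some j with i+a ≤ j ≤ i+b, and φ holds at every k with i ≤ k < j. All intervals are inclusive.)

Need earliest j ≥ 2 with s, and p at every k in [2,j-1].
  j=2: rhs fails.
  j=3: rhs fails.
  j=4: rhs fails.
  j=5: rhs holds; lhs holds on [2,4]. k = 3.

3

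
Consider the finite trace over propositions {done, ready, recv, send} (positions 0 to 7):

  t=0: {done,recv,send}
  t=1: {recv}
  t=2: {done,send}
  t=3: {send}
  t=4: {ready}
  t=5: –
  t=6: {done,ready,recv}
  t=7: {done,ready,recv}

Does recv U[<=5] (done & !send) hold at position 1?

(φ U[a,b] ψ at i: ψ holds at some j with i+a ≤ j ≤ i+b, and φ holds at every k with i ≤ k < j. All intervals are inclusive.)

Need some j in [1,6] with (done & !send), and recv at every k in [1,j-1].
  j=1: (done & !send) false.
  j=2: (done & !send) false.
  j=3: (done & !send) false.
  j=4: (done & !send) false.
  j=5: (done & !send) false.
  j=6: (done & !send) holds, but recv fails at k=2 → not this j.
No j in the window works → until fails.

False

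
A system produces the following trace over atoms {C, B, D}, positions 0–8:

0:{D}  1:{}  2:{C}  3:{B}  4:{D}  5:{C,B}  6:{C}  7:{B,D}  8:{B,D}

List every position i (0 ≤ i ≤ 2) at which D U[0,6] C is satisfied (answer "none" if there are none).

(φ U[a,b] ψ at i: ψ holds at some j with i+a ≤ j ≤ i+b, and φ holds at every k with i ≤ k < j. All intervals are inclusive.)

Evaluate at each i in [0,2]:
  i=0: ✗ (lhs fails at k=1 before rhs at j=2)
  i=1: ✗ (lhs fails at k=1 before rhs at j=2)
  i=2: ✓ (rhs at j=2)

2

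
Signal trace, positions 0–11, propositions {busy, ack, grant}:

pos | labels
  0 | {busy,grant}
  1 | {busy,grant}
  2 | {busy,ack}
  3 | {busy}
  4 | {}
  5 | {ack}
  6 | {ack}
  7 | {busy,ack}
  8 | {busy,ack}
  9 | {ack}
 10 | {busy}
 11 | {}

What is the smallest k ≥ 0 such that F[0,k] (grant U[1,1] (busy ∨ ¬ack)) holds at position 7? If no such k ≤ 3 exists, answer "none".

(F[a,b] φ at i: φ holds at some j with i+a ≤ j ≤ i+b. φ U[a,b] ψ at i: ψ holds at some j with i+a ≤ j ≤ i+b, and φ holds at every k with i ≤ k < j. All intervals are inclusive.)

none

Scan j = 7,8,… for (grant U[1,1] (busy ∨ ¬ack)):
  j=7: fails
  j=8: fails
  j=9: fails
  j=10: fails
No j in [7,10] satisfies it → none.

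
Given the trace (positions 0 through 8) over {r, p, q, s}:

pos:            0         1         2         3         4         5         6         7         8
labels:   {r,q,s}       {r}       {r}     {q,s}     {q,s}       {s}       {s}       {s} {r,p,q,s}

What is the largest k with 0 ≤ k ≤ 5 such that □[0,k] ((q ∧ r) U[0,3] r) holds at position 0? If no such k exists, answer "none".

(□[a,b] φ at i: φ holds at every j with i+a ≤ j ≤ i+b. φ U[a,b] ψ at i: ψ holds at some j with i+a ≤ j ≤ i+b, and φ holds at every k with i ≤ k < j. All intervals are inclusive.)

((q ∧ r) U[0,3] r) must hold from j=0 onward; find where it first fails.
  j=0: holds
  j=1: holds
  j=2: holds
  j=3: fails
Holds on [0,2], so largest k = 2.

2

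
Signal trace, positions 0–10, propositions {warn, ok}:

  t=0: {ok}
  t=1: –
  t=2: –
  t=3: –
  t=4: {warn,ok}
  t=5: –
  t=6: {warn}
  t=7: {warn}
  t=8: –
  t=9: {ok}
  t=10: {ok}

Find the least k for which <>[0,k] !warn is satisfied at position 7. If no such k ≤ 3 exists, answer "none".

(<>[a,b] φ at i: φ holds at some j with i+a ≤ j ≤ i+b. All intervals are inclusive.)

Scan j = 7,8,… for !warn:
  j=7: fails
  j=8: holds
First hit at j=8, so smallest k = 8-7 = 1.

1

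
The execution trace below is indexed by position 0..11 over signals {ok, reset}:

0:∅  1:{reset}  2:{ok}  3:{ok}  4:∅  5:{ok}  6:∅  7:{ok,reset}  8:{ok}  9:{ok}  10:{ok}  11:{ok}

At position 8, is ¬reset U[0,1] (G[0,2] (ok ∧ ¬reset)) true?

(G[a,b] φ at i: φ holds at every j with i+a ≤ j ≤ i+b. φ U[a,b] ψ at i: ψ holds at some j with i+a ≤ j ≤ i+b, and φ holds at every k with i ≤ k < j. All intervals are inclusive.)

Need some j in [8,9] with G[0,2] (ok ∧ ¬reset), and ¬reset at every k in [8,j-1].
  j=8: G[0,2] (ok ∧ ¬reset) holds; no prefix to check → satisfied.

Holds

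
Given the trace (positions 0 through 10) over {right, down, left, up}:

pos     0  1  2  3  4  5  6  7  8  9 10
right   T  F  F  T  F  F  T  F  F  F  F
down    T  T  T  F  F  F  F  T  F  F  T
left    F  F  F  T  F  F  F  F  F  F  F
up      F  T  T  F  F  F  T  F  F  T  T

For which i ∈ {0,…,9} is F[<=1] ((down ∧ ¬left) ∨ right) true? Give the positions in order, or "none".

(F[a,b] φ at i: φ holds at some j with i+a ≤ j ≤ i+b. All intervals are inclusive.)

0, 1, 2, 3, 5, 6, 7, 9

Evaluate at each i in [0,9]:
  i=0: ✓ (witness j=0)
  i=1: ✓ (witness j=1)
  i=2: ✓ (witness j=2)
  i=3: ✓ (witness j=3)
  i=4: ✗ (none in [4,5])
  i=5: ✓ (witness j=6)
  i=6: ✓ (witness j=6)
  i=7: ✓ (witness j=7)
  i=8: ✗ (none in [8,9])
  i=9: ✓ (witness j=10)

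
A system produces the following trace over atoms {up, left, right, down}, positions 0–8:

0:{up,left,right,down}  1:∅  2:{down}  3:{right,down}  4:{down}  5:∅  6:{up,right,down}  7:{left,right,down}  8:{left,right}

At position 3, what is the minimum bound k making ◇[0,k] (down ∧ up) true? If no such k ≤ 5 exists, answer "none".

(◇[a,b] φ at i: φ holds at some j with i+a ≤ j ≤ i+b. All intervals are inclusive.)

3

Scan j = 3,4,… for (down ∧ up):
  j=3: fails
  j=4: fails
  j=5: fails
  j=6: holds
First hit at j=6, so smallest k = 6-3 = 3.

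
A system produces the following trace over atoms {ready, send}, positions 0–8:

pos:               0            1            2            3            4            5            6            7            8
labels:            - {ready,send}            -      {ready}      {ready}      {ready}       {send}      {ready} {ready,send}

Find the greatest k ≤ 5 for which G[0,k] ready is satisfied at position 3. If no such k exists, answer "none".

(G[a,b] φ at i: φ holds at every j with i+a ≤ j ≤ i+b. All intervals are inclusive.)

2

ready must hold from j=3 onward; find where it first fails.
  j=3: holds
  j=4: holds
  j=5: holds
  j=6: fails
Holds on [3,5], so largest k = 2.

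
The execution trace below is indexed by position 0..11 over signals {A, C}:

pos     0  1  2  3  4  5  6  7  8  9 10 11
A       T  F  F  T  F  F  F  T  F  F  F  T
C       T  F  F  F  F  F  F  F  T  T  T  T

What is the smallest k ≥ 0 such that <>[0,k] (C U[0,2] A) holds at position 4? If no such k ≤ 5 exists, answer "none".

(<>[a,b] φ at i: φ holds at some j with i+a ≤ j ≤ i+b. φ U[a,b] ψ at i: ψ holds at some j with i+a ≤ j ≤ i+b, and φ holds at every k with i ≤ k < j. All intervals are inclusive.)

3

Scan j = 4,5,… for (C U[0,2] A):
  j=4: fails
  j=5: fails
  j=6: fails
  j=7: holds
First hit at j=7, so smallest k = 7-4 = 3.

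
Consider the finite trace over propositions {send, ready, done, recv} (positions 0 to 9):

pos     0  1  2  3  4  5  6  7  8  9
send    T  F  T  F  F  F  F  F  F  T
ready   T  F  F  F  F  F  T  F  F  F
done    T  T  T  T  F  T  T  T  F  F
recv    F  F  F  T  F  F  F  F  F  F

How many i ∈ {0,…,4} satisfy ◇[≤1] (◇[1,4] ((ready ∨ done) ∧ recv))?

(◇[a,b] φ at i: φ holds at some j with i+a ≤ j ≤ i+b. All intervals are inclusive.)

3

Evaluate at each i in [0,4]:
  i=0: ✓ (witness j=0)
  i=1: ✓ (witness j=1)
  i=2: ✓ (witness j=2)
  i=3: ✗ (none in [3,4])
  i=4: ✗ (none in [4,5])
Positions where it holds: {0, 1, 2} → 3.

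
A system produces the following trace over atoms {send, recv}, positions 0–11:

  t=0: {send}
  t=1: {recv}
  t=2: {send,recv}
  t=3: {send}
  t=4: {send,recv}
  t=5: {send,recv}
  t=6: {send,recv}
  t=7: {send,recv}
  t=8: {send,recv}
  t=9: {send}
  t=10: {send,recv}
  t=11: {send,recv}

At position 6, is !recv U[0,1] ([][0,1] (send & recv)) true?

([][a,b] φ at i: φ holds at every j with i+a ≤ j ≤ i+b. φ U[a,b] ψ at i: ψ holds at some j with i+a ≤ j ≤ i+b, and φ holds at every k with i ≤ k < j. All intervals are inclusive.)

Need some j in [6,7] with [][0,1] (send & recv), and !recv at every k in [6,j-1].
  j=6: [][0,1] (send & recv) holds; no prefix to check → satisfied.

Holds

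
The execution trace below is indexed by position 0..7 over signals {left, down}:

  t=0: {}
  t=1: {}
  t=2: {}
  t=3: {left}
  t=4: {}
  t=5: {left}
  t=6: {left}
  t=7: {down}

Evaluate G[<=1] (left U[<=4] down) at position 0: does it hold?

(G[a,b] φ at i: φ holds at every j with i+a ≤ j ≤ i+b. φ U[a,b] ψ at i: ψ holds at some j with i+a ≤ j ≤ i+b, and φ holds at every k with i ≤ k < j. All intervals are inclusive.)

Check (left U[<=4] down) at every j in [0,1]:
  j=0: fails
  j=1: fails
Fails at j=0 → formula fails.

False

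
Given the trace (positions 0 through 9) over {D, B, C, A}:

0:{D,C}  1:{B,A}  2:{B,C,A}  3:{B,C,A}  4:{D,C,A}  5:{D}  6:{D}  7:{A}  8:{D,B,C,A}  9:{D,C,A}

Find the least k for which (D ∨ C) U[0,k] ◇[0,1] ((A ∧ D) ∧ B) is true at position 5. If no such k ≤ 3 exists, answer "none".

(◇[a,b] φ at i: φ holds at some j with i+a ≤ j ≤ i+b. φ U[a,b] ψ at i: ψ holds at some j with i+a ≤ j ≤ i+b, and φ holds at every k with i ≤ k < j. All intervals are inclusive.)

2

Need earliest j ≥ 5 with ◇[0,1] ((A ∧ D) ∧ B), and (D ∨ C) at every k in [5,j-1].
  j=5: rhs fails.
  j=6: rhs fails.
  j=7: rhs holds; lhs holds on [5,6]. k = 2.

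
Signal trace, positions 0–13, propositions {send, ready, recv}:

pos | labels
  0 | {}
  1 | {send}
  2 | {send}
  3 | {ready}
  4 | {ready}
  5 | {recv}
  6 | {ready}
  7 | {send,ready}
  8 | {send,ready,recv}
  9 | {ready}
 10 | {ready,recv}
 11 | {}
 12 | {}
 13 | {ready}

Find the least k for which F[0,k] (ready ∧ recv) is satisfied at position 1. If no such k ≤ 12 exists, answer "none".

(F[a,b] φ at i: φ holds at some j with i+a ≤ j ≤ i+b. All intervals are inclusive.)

7

Scan j = 1,2,… for (ready ∧ recv):
  j=1: fails
  j=2: fails
  j=3: fails
  j=4: fails
  j=5: fails
  j=6: fails
  j=7: fails
  j=8: holds
First hit at j=8, so smallest k = 8-1 = 7.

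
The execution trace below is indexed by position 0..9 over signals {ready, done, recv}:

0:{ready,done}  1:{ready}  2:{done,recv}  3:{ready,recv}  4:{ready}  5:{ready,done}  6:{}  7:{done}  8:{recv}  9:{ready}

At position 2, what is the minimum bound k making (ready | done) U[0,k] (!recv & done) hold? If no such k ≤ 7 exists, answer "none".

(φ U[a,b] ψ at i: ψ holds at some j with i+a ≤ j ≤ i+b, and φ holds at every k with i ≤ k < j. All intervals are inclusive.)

3

Need earliest j ≥ 2 with (!recv & done), and (ready | done) at every k in [2,j-1].
  j=2: rhs fails.
  j=3: rhs fails.
  j=4: rhs fails.
  j=5: rhs holds; lhs holds on [2,4]. k = 3.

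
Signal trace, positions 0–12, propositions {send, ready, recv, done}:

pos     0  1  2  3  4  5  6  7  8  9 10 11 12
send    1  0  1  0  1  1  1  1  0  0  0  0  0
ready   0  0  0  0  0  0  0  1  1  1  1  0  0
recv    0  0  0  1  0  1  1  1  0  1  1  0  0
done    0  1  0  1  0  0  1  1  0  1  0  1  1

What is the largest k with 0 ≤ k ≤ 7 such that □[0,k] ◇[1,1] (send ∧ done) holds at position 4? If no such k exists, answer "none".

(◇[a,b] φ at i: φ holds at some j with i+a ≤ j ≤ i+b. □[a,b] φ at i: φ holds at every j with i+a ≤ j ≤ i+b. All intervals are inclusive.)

◇[1,1] (send ∧ done) must hold from j=4 onward; find where it first fails.
  j=4: fails → no k works.

none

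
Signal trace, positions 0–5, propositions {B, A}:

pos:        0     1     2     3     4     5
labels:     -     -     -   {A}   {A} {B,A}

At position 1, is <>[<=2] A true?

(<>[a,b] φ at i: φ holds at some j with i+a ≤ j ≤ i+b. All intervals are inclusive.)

Check A at each j in [1,3]:
  j=1: false
  j=2: false
  j=3: true
Found at j=3 → formula holds.

True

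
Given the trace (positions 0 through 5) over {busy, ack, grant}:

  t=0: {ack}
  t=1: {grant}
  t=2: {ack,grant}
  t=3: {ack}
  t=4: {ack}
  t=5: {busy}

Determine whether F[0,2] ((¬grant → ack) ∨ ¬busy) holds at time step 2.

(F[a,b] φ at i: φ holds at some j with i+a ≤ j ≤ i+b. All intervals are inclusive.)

Yes

Check ((¬grant → ack) ∨ ¬busy) at each j in [2,4]:
  j=2: true
  j=3: true
  j=4: true
Found at j=2 → formula holds.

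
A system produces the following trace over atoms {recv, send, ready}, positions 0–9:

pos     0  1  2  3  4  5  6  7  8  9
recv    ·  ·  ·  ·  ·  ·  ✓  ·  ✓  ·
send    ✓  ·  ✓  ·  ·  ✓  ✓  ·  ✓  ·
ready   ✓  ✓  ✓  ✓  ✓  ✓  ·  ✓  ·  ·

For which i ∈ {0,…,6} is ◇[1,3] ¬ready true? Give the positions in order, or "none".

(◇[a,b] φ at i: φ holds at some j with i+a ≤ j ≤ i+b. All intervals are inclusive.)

Evaluate at each i in [0,6]:
  i=0: ✗ (none in [1,3])
  i=1: ✗ (none in [2,4])
  i=2: ✗ (none in [3,5])
  i=3: ✓ (witness j=6)
  i=4: ✓ (witness j=6)
  i=5: ✓ (witness j=6)
  i=6: ✓ (witness j=8)

3, 4, 5, 6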